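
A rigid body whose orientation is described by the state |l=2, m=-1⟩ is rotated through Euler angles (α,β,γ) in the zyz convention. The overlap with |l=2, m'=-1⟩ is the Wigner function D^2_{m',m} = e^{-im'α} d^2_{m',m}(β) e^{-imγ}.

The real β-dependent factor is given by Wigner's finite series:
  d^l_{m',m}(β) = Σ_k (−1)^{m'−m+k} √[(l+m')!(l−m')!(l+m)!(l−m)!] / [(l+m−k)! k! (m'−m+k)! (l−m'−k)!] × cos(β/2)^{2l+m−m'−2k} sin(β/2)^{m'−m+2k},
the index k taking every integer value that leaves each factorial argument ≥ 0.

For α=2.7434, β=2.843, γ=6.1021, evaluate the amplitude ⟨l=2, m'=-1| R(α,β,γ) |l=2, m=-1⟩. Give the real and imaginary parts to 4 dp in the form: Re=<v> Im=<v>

D^2_{-1,-1}(2.7434,2.843,6.1021) = e^{-i·-1·2.7434}·d^2_{-1,-1}(2.843)·e^{-i·-1·6.1021}. Compute d first:
Half-angle: c=0.148742, s=0.988876. N=√(1·6·1·6)=6.000000
k: max(0,(-1)−(-1))=0 … min(2+(-1),2−(-1))=1
  k=0: (−1)^0·6.0000/(6)·0.1487^4·0.9889^0 = +0.000489
  k=1: (−1)^1·6.0000/(2)·0.1487^2·0.9889^2 = -0.064904
d^2_{-1,-1}(2.843) = +0.000489 -0.064904 = -0.064415
Attach z-rotation phases: D = e^{-i(-1)(2.7434)}·(-0.064415)·e^{-i(-1)(6.1021)} = +0.053906-0.035262i

Re=0.0539 Im=-0.0353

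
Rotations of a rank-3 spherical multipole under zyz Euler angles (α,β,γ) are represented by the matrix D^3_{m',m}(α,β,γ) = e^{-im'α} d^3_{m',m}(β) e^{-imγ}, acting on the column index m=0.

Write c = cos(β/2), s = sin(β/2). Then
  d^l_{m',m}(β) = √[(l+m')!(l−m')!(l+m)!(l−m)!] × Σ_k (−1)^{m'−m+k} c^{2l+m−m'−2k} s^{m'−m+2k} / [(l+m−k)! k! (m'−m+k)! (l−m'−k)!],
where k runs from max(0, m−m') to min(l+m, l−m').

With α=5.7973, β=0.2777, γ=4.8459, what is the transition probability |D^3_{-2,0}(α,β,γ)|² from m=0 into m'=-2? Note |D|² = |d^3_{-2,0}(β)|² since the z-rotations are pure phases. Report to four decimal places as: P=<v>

P=0.0098

First d^3_{-2,0}(β=0.2777), then the phase factors e^{-i(-2)α} and e^{-i(0)γ}:
Half-angle: c=0.990376, s=0.138404. N=√(1·120·6·6)=65.726707
k: max(0,(0)−(-2))=2 … min(3+(0),3−(-2))=3
  k=2: (−1)^0·65.7267/(12)·0.9904^4·0.1384^2 = +0.100939
  k=3: (−1)^1·65.7267/(12)·0.9904^2·0.1384^4 = -0.001971
d^3_{-2,0}(0.2777) = +0.100939 -0.001971 = +0.098968
|D^3_{-2,0}|² = |d^3_{-2,0}(β)|² = (+0.098968)² = 0.009795 (the z-rotation phases have unit modulus)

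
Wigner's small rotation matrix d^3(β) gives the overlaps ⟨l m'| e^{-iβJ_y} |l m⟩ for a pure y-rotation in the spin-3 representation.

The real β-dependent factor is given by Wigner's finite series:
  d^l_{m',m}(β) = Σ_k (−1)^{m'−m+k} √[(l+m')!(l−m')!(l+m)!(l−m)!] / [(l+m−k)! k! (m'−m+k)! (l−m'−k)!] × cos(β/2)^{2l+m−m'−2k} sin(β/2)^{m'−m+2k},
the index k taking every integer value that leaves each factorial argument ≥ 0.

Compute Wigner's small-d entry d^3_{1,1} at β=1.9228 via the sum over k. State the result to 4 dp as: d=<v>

d=0.3465

d^3_{1,1}(β=1.9228) via Wigner's sum:
With c≡cos(β/2)=0.572373 and s≡sin(β/2)=0.819994, N=[24·2·24·2]^{1/2}=48.000000
k: max(0,(1)−(1))=0 … min(3+(1),3−(1))=2
  k=0: (−1)^0·48.0000/(48)·0.5724^6·0.8200^0 = +0.035162
  k=1: (−1)^1·48.0000/(6)·0.5724^4·0.8200^2 = -0.577333
  k=2: (−1)^2·48.0000/(8)·0.5724^2·0.8200^4 = +0.888691
d^3_{1,1}(1.9228) = +0.035162 -0.577333 +0.888691 = +0.346520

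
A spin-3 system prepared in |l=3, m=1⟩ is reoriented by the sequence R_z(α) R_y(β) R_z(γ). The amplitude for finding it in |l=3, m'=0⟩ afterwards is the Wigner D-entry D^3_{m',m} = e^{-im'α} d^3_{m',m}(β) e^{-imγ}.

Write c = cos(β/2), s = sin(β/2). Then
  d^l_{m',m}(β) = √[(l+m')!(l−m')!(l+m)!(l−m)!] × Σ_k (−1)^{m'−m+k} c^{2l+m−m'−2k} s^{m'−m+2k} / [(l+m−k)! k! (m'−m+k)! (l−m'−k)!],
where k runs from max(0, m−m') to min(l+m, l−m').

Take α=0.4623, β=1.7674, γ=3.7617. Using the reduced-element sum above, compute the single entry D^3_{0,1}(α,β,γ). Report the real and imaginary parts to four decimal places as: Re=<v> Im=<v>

Re=0.2797 Im=-0.1997

First d^3_{0,1}(β=1.7674), then the phase factors e^{-i(0)α} and e^{-i(1)γ}:
With c≡cos(β/2)=0.634295 and s≡sin(β/2)=0.773091, N=[6·6·24·2]^{1/2}=41.569219
k: max(0,(1)−(0))=1 … min(3+(1),3−(0))=3
  k=1: (−1)^0·41.5692/(12)·0.6343^5·0.7731^1 = +0.274965
  k=2: (−1)^1·41.5692/(4)·0.6343^3·0.7731^3 = -1.225400
  k=3: (−1)^2·41.5692/(12)·0.6343^1·0.7731^5 = +0.606786
d^3_{0,1}(1.7674) = +0.274965 -1.225400 +0.606786 = -0.343649
D = (+1.000000+0.000000i)·(-0.343649)·(-0.813816+0.581123i) = +0.279667-0.199702i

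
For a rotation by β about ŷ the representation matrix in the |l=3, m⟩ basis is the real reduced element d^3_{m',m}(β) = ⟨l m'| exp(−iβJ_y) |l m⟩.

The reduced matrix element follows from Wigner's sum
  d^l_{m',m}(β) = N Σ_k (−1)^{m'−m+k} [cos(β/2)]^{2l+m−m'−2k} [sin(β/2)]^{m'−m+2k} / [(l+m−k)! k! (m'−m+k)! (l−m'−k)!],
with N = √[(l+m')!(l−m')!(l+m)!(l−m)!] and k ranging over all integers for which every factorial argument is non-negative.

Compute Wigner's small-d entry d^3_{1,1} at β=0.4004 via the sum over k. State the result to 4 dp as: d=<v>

d=0.6032

d^3_{1,1}(β=0.4004) via Wigner's sum:
With c≡cos(β/2)=0.980027 and s≡sin(β/2)=0.198865, N=[24·2·24·2]^{1/2}=48.000000
k: max(0,(1)−(1))=0 … min(3+(1),3−(1))=2
  k=0: (−1)^0·48.0000/(48)·0.9800^6·0.1989^0 = +0.885988
  k=1: (−1)^1·48.0000/(6)·0.9800^4·0.1989^2 = -0.291850
  k=2: (−1)^2·48.0000/(8)·0.9800^2·0.1989^4 = +0.009013
d^3_{1,1}(0.4004) = +0.885988 -0.291850 +0.009013 = +0.603151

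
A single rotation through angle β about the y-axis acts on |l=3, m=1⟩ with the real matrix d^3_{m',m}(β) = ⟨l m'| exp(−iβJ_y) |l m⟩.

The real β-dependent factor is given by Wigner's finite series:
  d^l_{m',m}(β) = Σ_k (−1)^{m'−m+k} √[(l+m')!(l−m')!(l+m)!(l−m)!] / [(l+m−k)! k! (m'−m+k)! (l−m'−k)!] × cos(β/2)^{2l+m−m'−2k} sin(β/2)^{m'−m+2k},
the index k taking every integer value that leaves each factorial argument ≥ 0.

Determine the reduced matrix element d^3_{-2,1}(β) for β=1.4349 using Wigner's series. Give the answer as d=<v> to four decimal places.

d^3_{-2,1}(β=1.4349) via Wigner's sum:
With c≡cos(β/2)=0.753485 and s≡sin(β/2)=0.657465, N=[1·120·24·2]^{1/2}=75.894664
The bounds max(0,m−m')=3 and min(l+m,l−m')=4 give 2 terms
  k=3: (−1)^0·75.8947/(12)·0.7535^3·0.6575^3 = +0.768904
  k=4: (−1)^1·75.8947/(24)·0.7535^1·0.6575^5 = -0.292711
d^3_{-2,1}(1.4349) = +0.768904 -0.292711 = +0.476193

d=0.4762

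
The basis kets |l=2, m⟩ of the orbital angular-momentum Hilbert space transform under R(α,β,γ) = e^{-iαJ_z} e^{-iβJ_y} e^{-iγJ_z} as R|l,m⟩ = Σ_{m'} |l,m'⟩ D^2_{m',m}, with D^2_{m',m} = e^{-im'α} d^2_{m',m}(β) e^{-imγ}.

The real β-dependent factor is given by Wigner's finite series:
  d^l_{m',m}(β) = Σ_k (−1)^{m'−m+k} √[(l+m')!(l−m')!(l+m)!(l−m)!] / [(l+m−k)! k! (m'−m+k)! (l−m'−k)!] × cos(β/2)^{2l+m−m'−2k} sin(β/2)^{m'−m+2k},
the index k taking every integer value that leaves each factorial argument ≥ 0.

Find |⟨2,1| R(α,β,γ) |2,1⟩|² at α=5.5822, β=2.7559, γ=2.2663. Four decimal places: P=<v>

Split into d^2_{1,1}(β=2.7559) × two z-phases.
With c≡cos(β/2)=0.191653 and s≡sin(β/2)=0.981463, N=[6·1·6·1]^{1/2}=6.000000
Admissible k: 0..1 (factorial args all ≥0)
  k=0: (−1)^0·6.0000/(6)·0.1917^4·0.9815^0 = +0.001349
  k=1: (−1)^1·6.0000/(2)·0.1917^2·0.9815^2 = -0.106145
d^2_{1,1}(2.7559) = +0.001349 -0.106145 = -0.104796
|D^2_{1,1}|² = |d^2_{1,1}(β)|² = (-0.104796)² = 0.010982 (the z-rotation phases have unit modulus)

P=0.0110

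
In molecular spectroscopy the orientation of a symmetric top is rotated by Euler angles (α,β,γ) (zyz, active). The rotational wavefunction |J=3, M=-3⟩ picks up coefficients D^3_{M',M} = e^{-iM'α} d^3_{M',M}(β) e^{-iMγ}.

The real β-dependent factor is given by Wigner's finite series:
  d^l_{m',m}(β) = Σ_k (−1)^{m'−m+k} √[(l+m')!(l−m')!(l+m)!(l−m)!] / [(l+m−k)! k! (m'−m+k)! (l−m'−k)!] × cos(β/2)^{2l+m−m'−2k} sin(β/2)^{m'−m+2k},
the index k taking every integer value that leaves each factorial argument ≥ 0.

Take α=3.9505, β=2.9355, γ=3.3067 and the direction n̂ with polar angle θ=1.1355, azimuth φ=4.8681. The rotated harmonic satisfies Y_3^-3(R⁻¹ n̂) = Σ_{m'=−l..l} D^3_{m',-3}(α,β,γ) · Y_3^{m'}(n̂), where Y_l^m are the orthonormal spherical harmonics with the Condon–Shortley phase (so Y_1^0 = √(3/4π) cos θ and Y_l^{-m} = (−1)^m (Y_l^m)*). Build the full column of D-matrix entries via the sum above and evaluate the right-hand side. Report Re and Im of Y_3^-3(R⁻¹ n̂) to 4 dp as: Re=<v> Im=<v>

Re=-0.3610 Im=0.0289

Need the full column D^3_{m',-3} for m'=−3..3 at α=3.9505, β=2.9355, γ=3.3067.
cos(β/2)=0.102864, sin(β/2)=0.994695
d^3_{-3,-3}: single k=0 term ⇒ +0.000001;  D = -0.000001+0.000000i
d^3_{-2,-3}: single k=0 term ⇒ -0.000028;  D = -0.000014+0.000024i
d^3_{-1,-3}: single k=0 term ⇒ +0.000429;  D = +0.000113+0.000414i
d^3_{0,-3}: single k=0 term ⇒ -0.004790;  D = +0.004215+0.002277i
d^3_{1,-3}: single k=0 term ⇒ +0.040117;  D = +0.038161-0.012375i
d^3_{2,-3}: single k=0 term ⇒ -0.245352;  D = +0.106345-0.221107i
d^3_{3,-3}: single k=0 term ⇒ +0.968592;  D = -0.341757-0.906296i
Y_3^{m'}(θ=1.1355,φ=4.8681) and Σ D·Y over m':
  (-0.0000+0.0000i)·(-0.1401-0.2777i)  (-0.0000+0.0000i)·(-0.3373+0.1086i)  (+0.0001+0.0004i)·(-0.0050-0.0321i)  (+0.0042+0.0023i)·(-0.3322+0.0000i)  (+0.0382-0.0124i)·(+0.0050-0.0321i)  (+0.1063-0.2211i)·(-0.3373-0.1086i)  (-0.3418-0.9063i)·(+0.1401-0.2777i)
Y_3^-3(R⁻¹ n̂) = -0.361032+0.028935i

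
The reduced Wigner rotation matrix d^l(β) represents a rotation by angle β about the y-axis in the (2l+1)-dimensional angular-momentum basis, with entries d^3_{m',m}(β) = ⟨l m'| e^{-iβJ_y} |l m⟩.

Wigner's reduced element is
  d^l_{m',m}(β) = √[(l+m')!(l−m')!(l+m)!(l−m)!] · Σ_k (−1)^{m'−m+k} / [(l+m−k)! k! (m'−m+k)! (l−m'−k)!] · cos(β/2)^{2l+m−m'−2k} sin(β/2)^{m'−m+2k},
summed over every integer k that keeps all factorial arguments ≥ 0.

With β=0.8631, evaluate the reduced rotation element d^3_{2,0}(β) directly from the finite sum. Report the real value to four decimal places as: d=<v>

d^3_{2,0}(β=0.8631) via Wigner's sum:
With c≡cos(β/2)=0.908319 and s≡sin(β/2)=0.418279, N=[120·1·6·6]^{1/2}=65.726707
k∈{0,1} keeps every argument non-negative
  k=0: (−1)^2·65.7267/(12)·0.9083^4·0.4183^2 = +0.652298
  k=1: (−1)^3·65.7267/(12)·0.9083^2·0.4183^4 = -0.138325
d^3_{2,0}(0.8631) = +0.652298 -0.138325 = +0.513972

d=0.5140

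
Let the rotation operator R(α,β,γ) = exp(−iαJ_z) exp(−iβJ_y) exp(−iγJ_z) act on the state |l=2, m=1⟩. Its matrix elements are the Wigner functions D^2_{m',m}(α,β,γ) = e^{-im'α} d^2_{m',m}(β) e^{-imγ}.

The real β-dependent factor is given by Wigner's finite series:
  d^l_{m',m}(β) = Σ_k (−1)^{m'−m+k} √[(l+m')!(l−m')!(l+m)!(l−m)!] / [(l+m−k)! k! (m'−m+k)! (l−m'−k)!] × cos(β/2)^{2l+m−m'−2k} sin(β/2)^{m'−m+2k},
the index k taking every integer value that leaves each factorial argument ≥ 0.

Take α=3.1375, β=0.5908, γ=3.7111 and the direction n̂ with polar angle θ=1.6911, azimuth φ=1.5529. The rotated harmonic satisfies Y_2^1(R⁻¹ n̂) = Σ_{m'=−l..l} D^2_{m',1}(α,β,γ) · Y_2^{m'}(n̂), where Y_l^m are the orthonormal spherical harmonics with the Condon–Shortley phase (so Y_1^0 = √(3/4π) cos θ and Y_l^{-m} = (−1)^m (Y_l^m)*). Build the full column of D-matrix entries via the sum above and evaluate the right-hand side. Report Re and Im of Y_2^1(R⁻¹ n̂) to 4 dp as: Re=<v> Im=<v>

Re=0.0405 Im=0.0718

Need the full column D^2_{m',1} for m'=−2..2 at α=3.1375, β=0.5908, γ=3.7111.
cos(β/2)=0.956686, sin(β/2)=0.291123
d^2_{-2,1}: single k=3 term ⇒ +0.047209;  D = -0.039548+0.025781i
d^2_{-1,1}: k∈[2..3] ⇒ +0.232708 -0.007183 = +0.225525;  D = +0.189431-0.122383i
d^2_{0,1}: k∈[1..2] ⇒ +0.624395 -0.057819 = +0.566576;  D = -0.477151+0.305507i
d^2_{1,1}: k∈[0..1] ⇒ +0.837678 -0.232708 = +0.604970;  D = +0.510817-0.324122i
d^2_{2,1}: single k=0 term ⇒ -0.509816;  D = +0.431586-0.271378i
Y_2^{m'}(θ=1.6911,φ=1.5529) and Σ D·Y over m':
  (-0.0395+0.0258i)·(-0.3805-0.0136i)  (+0.1894-0.1224i)·(-0.0016+0.0920i)  (-0.4772+0.3055i)·(-0.3018+0.0000i)  (+0.5108-0.3241i)·(+0.0016+0.0920i)  (+0.4316-0.2714i)·(-0.3805+0.0136i)
Y_2^1(R⁻¹ n̂) = +0.040500+0.071782i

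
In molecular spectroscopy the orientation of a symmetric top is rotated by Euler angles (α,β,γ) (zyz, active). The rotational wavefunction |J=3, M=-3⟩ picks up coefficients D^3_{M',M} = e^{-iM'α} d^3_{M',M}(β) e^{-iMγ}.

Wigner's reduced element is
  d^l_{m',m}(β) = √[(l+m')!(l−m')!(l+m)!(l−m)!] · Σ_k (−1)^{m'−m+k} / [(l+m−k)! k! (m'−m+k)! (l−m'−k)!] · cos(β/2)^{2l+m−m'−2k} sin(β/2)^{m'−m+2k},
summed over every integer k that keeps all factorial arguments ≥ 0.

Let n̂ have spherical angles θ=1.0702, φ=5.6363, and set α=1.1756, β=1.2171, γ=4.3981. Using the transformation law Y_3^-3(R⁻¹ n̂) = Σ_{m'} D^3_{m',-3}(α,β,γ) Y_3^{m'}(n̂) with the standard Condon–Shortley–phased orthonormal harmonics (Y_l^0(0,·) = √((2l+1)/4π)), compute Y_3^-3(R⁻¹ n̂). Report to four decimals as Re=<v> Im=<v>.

Re=0.3130 Im=0.2745

Need the full column D^3_{m',-3} for m'=−3..3 at α=1.1756, β=1.2171, γ=4.3981.
cos(β/2)=0.820478, sin(β/2)=0.571678
d^3_{-3,-3}: single k=0 term ⇒ +0.305071;  D = -0.161444-0.258852i
d^3_{-2,-3}: single k=0 term ⇒ -0.520669;  D = +0.513813-0.084218i
d^3_{-1,-3}: single k=0 term ⇒ +0.573610;  D = -0.132296+0.558145i
d^3_{0,-3}: single k=0 term ⇒ -0.461499;  D = -0.373466-0.271117i
d^3_{1,-3}: single k=0 term ⇒ +0.278475;  D = +0.237745-0.145002i
d^3_{2,-3}: single k=0 term ⇒ -0.122716;  D = +0.018639+0.121292i
d^3_{3,-3}: single k=0 term ⇒ +0.034907;  D = -0.033884-0.008390i
Y_3^{m'}(θ=1.0702,φ=5.6363) and Σ D·Y over m':
  (-0.1614-0.2589i)·(-0.1018+0.2627i)  (+0.5138-0.0842i)·(+0.1032+0.3631i)  (-0.1323+0.5581i)·(+0.0343+0.0259i)  (-0.3735-0.2711i)·(-0.3310+0.0000i)  (+0.2377-0.1450i)·(-0.0343+0.0259i)  (+0.0186+0.1213i)·(+0.1032-0.3631i)  (-0.0339-0.0084i)·(+0.1018+0.2627i)
Y_3^-3(R⁻¹ n̂) = +0.312995+0.274460i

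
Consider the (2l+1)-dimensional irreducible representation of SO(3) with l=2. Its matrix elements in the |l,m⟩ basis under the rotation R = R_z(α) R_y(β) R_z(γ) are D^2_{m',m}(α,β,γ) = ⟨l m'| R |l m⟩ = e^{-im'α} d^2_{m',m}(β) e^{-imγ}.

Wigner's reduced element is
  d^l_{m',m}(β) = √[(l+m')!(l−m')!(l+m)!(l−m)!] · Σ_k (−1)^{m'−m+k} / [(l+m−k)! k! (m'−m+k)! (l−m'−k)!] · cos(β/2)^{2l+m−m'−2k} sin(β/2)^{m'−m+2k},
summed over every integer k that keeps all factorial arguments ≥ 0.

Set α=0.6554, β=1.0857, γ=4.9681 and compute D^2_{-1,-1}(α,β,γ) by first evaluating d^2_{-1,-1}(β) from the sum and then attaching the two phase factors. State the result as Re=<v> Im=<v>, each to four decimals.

Re=-0.0391 Im=0.0303

Split into d^2_{-1,-1}(β=1.0857) × two z-phases.
c=cos(1.0857/2)=0.856240, s=sin(1.0857/2)=0.516578; N=√[1·6·1·6]=6.000000
The bounds max(0,m−m')=0 and min(l+m,l−m')=1 give 2 terms
  k=0: (−1)^0·6.0000/(6)·0.8562^4·0.5166^0 = +0.537504
  k=1: (−1)^1·6.0000/(2)·0.8562^2·0.5166^2 = -0.586928
d^2_{-1,-1}(1.0857) = +0.537504 -0.586928 = -0.049424
Phases: e^{-i·(-1)·0.6554}=+0.792804+0.609476i, e^{-i·(-1)·4.9681}=+0.252933-0.967484i ⇒ D=-0.039054+0.030290i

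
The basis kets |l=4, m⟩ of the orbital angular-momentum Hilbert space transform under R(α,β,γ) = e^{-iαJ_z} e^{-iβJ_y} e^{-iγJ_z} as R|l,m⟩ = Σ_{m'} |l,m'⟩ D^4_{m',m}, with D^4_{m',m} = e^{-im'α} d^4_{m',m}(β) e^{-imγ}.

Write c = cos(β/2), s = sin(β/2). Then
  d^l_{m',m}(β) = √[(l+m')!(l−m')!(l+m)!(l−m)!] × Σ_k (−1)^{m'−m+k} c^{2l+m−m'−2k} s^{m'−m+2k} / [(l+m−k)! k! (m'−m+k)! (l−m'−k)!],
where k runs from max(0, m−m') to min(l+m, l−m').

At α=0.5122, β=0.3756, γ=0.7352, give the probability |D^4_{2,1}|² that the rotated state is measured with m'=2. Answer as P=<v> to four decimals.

D^4_{2,1}(0.5122,0.3756,0.7352) = e^{-i·2·0.5122}·d^4_{2,1}(0.3756)·e^{-i·1·0.7352}. Compute d first:
Half-angle: c=0.982417, s=0.186698. N=√(720·2·120·6)=1018.233765
k: max(0,(1)−(2))=0 … min(4+(1),4−(2))=2
  k=0: (−1)^1·1018.2338/(240)·0.9824^7·0.1867^1 = -0.699597
  k=1: (−1)^2·1018.2338/(48)·0.9824^5·0.1867^3 = +0.126330
  k=2: (−1)^3·1018.2338/(72)·0.9824^3·0.1867^5 = -0.003042
d^4_{2,1}(0.3756) = -0.699597 +0.126330 -0.003042 = -0.576309
|D^4_{2,1}|² = |d^4_{2,1}(β)|² = (-0.576309)² = 0.332132 (the z-rotation phases have unit modulus)

P=0.3321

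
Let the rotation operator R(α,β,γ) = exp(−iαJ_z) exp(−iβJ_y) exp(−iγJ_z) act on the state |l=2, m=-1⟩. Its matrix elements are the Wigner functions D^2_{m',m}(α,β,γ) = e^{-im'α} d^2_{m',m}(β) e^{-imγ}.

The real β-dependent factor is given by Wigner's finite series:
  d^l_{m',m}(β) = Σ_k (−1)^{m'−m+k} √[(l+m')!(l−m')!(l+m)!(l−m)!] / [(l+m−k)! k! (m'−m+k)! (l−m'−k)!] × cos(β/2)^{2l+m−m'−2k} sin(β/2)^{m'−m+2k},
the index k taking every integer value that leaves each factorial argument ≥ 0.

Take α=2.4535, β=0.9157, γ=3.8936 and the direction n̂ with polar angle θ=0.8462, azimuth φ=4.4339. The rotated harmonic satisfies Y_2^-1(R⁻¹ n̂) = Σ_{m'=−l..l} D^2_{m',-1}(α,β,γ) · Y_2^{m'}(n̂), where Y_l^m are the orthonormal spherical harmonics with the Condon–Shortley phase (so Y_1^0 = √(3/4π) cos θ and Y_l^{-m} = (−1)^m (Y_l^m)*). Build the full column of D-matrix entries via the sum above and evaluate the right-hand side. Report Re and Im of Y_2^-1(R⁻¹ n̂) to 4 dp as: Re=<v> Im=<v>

Need the full column D^2_{m',-1} for m'=−2..2 at α=2.4535, β=0.9157, γ=3.8936.
cos(β/2)=0.897005, sin(β/2)=0.442021
d^2_{-2,-1}: single k=1 term ⇒ +0.638053;  D = -0.517744+0.372898i
d^2_{-1,-1}: k∈[0..1] ⇒ +0.647410 -0.471624 = +0.175786;  D = +0.175427+0.011228i
d^2_{0,-1}: k∈[0..1] ⇒ -0.781452 +0.189757 = -0.591695;  D = +0.432126+0.404191i
d^2_{1,-1}: k∈[0..1] ⇒ +0.471624 -0.038174 = +0.433450;  D = +0.056489+0.429753i
d^2_{2,-1}: single k=0 term ⇒ -0.154936;  D = -0.081958+0.131484i
Y_2^{m'}(θ=0.8462,φ=4.4339) and Σ D·Y over m':
  (-0.5177+0.3729i)·(-0.1838-0.1145i)  (+0.1754+0.0112i)·(-0.1054+0.3686i)  (+0.4321+0.4042i)·(+0.1003+0.0000i)  (+0.0565+0.4298i)·(+0.1054+0.3686i)  (-0.0820+0.1315i)·(-0.1838+0.1145i)
Y_2^-1(R⁻¹ n̂) = +0.006125+0.127321i

Re=0.0061 Im=0.1273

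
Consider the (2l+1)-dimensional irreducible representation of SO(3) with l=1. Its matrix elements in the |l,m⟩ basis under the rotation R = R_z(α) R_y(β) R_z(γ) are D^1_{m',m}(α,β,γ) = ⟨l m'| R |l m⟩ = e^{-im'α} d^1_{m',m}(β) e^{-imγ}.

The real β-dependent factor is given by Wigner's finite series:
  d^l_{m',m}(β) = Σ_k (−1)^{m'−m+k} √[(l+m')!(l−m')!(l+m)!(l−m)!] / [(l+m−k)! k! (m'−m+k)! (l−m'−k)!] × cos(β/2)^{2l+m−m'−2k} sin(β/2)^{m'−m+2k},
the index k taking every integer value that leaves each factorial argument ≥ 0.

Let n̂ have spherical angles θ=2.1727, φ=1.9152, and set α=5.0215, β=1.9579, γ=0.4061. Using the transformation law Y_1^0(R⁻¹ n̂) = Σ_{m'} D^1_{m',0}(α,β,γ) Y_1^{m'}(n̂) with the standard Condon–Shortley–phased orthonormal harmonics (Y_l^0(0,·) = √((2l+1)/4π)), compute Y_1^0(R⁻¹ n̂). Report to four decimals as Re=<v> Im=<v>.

Need the full column D^1_{m',0} for m'=−1..1 at α=5.0215, β=1.9579, γ=0.4061.
cos(β/2)=0.557894, sin(β/2)=0.829912
d^1_{-1,0}: single k=1 term ⇒ +0.654785;  D = +0.199194-0.623751i
d^1_{0,0}: k∈[0..1] ⇒ +0.311246 -0.688754 = -0.377508;  D = -0.377508+0.000000i
d^1_{1,0}: single k=0 term ⇒ -0.654785;  D = -0.199194-0.623751i
Y_1^{m'}(θ=2.1727,φ=1.9152) and Σ D·Y over m':
  (+0.1992-0.6238i)·(-0.0962-0.2681i)  (-0.3775+0.0000i)·(-0.2767+0.0000i)  (-0.1992-0.6238i)·(+0.0962-0.2681i)
Y_1^0(R⁻¹ n̂) = -0.268264+0.000000i

Re=-0.2683 Im=0.0000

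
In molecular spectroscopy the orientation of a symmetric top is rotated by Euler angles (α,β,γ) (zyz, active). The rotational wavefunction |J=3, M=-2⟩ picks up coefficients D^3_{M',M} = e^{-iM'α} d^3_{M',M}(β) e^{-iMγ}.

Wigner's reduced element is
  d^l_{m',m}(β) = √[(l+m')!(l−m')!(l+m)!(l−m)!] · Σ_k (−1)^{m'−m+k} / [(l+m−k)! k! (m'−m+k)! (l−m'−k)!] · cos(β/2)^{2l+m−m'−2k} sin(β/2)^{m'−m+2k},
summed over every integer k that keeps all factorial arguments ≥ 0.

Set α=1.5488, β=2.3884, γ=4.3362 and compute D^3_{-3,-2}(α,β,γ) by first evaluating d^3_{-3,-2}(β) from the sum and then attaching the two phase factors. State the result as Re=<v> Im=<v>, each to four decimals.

D^3_{-3,-2}(1.5488,2.3884,4.3362) = e^{-i·-3·1.5488}·d^3_{-3,-2}(2.3884)·e^{-i·-2·4.3362}. Compute d first:
With c≡cos(β/2)=0.367757 and s≡sin(β/2)=0.929922, N=[1·720·1·120]^{1/2}=293.938769
Admissible k: 1..1 (factorial args all ≥0)
  k=1: (−1)^0·293.9388/(120)·0.3678^5·0.9299^1 = +0.015322
d^3_{-3,-2}(2.3884) = +0.015322
Attach z-rotation phases: D = e^{-i(-3)(1.5488)}·(+0.015322)·e^{-i(-2)(4.3362)} = +0.011186+0.010472i

Re=0.0112 Im=0.0105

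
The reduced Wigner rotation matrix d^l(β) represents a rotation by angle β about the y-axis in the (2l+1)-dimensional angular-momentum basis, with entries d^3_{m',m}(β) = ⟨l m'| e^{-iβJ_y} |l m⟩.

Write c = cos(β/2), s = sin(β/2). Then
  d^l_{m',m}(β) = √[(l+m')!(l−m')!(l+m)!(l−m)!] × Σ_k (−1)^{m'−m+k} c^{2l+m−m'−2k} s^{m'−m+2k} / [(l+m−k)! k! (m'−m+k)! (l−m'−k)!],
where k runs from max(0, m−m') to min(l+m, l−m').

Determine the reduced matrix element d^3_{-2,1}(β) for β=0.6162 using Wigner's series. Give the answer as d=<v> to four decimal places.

d=0.1449

d^3_{-2,1}(β=0.6162) via Wigner's sum:
With c≡cos(β/2)=0.952911 and s≡sin(β/2)=0.303249, N=[1·120·24·2]^{1/2}=75.894664
Admissible k: 3..4 (factorial args all ≥0)
  k=3: (−1)^0·75.8947/(12)·0.9529^3·0.3032^3 = +0.152610
  k=4: (−1)^1·75.8947/(24)·0.9529^1·0.3032^5 = -0.007728
d^3_{-2,1}(0.6162) = +0.152610 -0.007728 = +0.144883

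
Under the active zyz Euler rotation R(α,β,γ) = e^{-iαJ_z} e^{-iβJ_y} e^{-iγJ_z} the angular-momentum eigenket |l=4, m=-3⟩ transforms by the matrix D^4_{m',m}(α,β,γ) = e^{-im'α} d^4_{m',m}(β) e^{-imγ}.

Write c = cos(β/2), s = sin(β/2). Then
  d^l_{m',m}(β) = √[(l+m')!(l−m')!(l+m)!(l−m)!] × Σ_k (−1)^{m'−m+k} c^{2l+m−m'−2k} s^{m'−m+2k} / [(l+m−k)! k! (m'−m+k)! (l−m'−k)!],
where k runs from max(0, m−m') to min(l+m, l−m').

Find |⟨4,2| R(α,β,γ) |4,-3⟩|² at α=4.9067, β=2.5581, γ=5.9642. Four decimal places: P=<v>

D^4_{2,-3}(4.9067,2.5581,5.9642) = e^{-i·2·4.9067}·d^4_{2,-3}(2.5581)·e^{-i·-3·5.9642}. Compute d first:
With c≡cos(β/2)=0.287625 and s≡sin(β/2)=0.957743, N=[720·2·1·5040]^{1/2}=2693.993318
k∈{0,1} keeps every argument non-negative
  k=0: (−1)^5·2693.9933/(240)·0.2876^3·0.9577^5 = -0.215234
  k=1: (−1)^6·2693.9933/(720)·0.2876^1·0.9577^7 = +0.795489
d^4_{2,-3}(2.5581) = -0.215234 +0.795489 = +0.580255
|D^4_{2,-3}|² = |d^4_{2,-3}(β)|² = (+0.580255)² = 0.336695 (the z-rotation phases have unit modulus)

P=0.3367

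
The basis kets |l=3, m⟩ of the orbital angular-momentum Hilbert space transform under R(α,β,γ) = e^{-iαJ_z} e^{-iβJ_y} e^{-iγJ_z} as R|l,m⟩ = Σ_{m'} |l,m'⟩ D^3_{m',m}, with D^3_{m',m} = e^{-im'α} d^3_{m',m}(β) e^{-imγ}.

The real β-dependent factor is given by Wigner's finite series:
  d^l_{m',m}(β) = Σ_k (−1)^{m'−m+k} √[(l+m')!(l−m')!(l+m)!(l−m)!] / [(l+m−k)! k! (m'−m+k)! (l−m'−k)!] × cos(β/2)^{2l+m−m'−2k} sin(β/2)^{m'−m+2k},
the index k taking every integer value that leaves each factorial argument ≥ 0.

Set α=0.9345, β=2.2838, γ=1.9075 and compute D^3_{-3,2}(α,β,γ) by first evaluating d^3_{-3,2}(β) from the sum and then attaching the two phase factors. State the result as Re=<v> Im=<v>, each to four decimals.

Split into d^3_{-3,2}(β=2.2838) × two z-phases.
With c≡cos(β/2)=0.415867 and s≡sin(β/2)=0.909425, N=[1·720·120·1]^{1/2}=293.938769
k∈{5} keeps every argument non-negative
  k=5: (−1)^0·293.9388/(120)·0.4159^1·0.9094^5 = +0.633674
d^3_{-3,2}(2.2838) = +0.633674
Phases: e^{-i·(-3)·0.9345}=-0.943389+0.331688i, e^{-i·(2)·1.9075}=-0.781701+0.623653i ⇒ D=+0.336221-0.537120i

Re=0.3362 Im=-0.5371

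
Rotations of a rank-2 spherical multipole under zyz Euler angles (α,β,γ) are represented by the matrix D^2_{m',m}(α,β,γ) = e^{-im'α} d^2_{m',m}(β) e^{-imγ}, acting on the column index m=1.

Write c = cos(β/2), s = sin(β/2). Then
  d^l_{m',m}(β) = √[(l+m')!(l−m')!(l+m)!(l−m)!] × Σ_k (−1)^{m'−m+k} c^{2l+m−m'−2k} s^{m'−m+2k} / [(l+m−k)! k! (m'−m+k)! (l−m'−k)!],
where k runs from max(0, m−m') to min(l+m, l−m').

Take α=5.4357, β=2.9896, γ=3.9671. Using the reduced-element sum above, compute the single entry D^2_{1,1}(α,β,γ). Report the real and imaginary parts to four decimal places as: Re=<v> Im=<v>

Re=0.0172 Im=0.0004

First d^2_{1,1}(β=2.9896), then the phase factors e^{-i(1)α} and e^{-i(1)γ}:
c=cos(2.9896/2)=0.075923, s=sin(2.9896/2)=0.997114; N=√[6·1·6·1]=6.000000
Admissible k: 0..1 (factorial args all ≥0)
  k=0: (−1)^0·6.0000/(6)·0.0759^4·0.9971^0 = +0.000033
  k=1: (−1)^1·6.0000/(2)·0.0759^2·0.9971^2 = -0.017193
d^2_{1,1}(2.9896) = +0.000033 -0.017193 = -0.017160
Attach z-rotation phases: D = e^{-i(1)(5.4357)}·(-0.017160)·e^{-i(1)(3.9671)} = +0.017156+0.000377i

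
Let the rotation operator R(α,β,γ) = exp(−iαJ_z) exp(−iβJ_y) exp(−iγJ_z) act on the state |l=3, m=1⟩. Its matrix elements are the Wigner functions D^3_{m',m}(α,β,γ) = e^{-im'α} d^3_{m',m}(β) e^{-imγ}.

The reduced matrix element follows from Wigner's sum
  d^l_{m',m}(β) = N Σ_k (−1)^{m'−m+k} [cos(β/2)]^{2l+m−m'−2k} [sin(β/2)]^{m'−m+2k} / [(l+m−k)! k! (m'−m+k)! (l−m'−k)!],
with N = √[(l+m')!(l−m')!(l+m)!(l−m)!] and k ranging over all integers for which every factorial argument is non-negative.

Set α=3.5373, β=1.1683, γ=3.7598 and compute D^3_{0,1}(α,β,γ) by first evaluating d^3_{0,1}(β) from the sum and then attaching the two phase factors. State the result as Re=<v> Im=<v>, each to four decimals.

D^3_{0,1}(3.5373,1.1683,3.7598) = e^{-i·0·3.5373}·d^3_{0,1}(1.1683)·e^{-i·1·3.7598}. Compute d first:
With c≡cos(β/2)=0.834181 and s≡sin(β/2)=0.551491, N=[6·6·24·2]^{1/2}=41.569219
Admissible k: 1..3 (factorial args all ≥0)
  k=1: (−1)^0·41.5692/(12)·0.8342^5·0.5515^1 = +0.771668
  k=2: (−1)^1·41.5692/(4)·0.8342^3·0.5515^3 = -1.011829
  k=3: (−1)^2·41.5692/(12)·0.8342^1·0.5515^5 = +0.147415
d^3_{0,1}(1.1683) = +0.771668 -1.011829 +0.147415 = -0.092746
Attach z-rotation phases: D = e^{-i(0)(3.5373)}·(-0.092746)·e^{-i(1)(3.7598)} = +0.075581-0.053753i

Re=0.0756 Im=-0.0538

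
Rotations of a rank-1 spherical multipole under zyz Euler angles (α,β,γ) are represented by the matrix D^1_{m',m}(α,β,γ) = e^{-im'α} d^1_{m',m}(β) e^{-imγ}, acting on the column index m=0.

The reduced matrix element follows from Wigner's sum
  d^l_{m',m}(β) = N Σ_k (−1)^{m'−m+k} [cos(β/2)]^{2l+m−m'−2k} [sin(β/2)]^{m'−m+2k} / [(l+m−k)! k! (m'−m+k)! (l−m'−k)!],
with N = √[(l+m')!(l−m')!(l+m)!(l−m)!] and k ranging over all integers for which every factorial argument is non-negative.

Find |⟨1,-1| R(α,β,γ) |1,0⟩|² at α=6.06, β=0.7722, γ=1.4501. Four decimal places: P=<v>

P=0.2434

Split into d^1_{-1,0}(β=0.7722) × two z-phases.
c=cos(0.7722/2)=0.926385, s=sin(0.7722/2)=0.376578; N=√[1·2·1·1]=1.414214
The bounds max(0,m−m')=1 and min(l+m,l−m')=1 give 1 term
  k=1: (−1)^0·1.4142/(1)·0.9264^1·0.3766^1 = +0.493358
d^1_{-1,0}(0.7722) = +0.493358
|D^1_{-1,0}|² = |d^1_{-1,0}(β)|² = (+0.493358)² = 0.243402 (the z-rotation phases have unit modulus)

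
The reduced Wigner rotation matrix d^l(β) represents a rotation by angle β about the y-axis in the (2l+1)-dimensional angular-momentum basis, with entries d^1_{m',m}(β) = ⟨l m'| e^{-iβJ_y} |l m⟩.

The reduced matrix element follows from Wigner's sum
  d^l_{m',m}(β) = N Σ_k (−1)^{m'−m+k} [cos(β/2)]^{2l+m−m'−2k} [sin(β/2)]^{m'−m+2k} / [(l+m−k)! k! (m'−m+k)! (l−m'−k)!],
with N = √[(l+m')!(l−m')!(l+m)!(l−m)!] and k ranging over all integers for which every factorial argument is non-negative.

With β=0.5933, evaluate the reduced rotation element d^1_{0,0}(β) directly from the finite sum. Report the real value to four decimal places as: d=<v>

d=0.8291

d^1_{0,0}(β=0.5933) via Wigner's sum:
With c≡cos(β/2)=0.956321 and s≡sin(β/2)=0.292318, N=[1·1·1·1]^{1/2}=1.000000
k: max(0,(0)−(0))=0 … min(1+(0),1−(0))=1
  k=0: (−1)^0·1.0000/(1)·0.9563^2·0.2923^0 = +0.914550
  k=1: (−1)^1·1.0000/(1)·0.9563^0·0.2923^2 = -0.085450
d^1_{0,0}(0.5933) = +0.914550 -0.085450 = +0.829100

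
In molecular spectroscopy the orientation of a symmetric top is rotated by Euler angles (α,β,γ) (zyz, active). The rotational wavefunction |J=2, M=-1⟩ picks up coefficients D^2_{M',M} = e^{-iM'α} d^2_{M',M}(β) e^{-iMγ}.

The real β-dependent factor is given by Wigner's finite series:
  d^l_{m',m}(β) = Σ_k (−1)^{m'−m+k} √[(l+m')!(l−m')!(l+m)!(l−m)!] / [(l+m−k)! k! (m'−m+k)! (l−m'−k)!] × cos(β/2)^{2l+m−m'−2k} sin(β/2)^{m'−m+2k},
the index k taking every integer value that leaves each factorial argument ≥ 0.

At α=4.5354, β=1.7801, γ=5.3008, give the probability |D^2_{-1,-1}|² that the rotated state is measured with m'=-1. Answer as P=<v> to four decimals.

P=0.3144

D^2_{-1,-1}(4.5354,1.7801,5.3008) = e^{-i·-1·4.5354}·d^2_{-1,-1}(1.7801)·e^{-i·-1·5.3008}. Compute d first:
With c≡cos(β/2)=0.629373 and s≡sin(β/2)=0.777103, N=[1·6·1·6]^{1/2}=6.000000
k∈{0,1} keeps every argument non-negative
  k=0: (−1)^0·6.0000/(6)·0.6294^4·0.7771^0 = +0.156904
  k=1: (−1)^1·6.0000/(2)·0.6294^2·0.7771^2 = -0.717621
d^2_{-1,-1}(1.7801) = +0.156904 -0.717621 = -0.560717
|D^2_{-1,-1}|² = |d^2_{-1,-1}(β)|² = (-0.560717)² = 0.314404 (the z-rotation phases have unit modulus)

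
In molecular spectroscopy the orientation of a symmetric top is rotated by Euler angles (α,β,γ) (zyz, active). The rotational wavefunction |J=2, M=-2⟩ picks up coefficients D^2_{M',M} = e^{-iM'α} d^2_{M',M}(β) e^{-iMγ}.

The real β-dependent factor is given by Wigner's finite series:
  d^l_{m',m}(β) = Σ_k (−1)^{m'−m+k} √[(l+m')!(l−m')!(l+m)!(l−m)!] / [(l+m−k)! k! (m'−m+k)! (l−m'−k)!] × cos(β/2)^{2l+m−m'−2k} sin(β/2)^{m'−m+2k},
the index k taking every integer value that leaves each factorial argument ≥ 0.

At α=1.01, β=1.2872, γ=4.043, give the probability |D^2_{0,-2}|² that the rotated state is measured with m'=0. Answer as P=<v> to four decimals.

Split into d^2_{0,-2}(β=1.2872) × two z-phases.
Half-angle: c=0.799941, s=0.600079. N=√(2·2·1·24)=9.797959
The bounds max(0,m−m')=0 and min(l+m,l−m')=0 give 1 term
  k=0: (−1)^2·9.7980/(4)·0.7999^2·0.6001^2 = +0.564428
d^2_{0,-2}(1.2872) = +0.564428
|D^2_{0,-2}|² = |d^2_{0,-2}(β)|² = (+0.564428)² = 0.318578 (the z-rotation phases have unit modulus)

P=0.3186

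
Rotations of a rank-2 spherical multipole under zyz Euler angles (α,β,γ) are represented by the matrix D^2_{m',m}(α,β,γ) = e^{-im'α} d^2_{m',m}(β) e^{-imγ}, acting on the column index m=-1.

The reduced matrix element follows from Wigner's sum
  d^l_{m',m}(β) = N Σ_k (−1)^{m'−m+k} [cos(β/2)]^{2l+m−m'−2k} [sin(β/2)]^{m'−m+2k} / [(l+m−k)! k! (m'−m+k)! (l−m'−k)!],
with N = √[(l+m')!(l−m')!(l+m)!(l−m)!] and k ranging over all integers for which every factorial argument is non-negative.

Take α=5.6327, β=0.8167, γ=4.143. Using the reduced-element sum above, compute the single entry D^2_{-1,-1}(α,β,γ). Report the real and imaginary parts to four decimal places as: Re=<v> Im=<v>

Split into d^2_{-1,-1}(β=0.8167) × two z-phases.
With c≡cos(β/2)=0.917777 and s≡sin(β/2)=0.397096, N=[1·6·1·6]^{1/2}=6.000000
k∈{0,1} keeps every argument non-negative
  k=0: (−1)^0·6.0000/(6)·0.9178^4·0.3971^0 = +0.709495
  k=1: (−1)^1·6.0000/(2)·0.9178^2·0.3971^2 = -0.398461
d^2_{-1,-1}(0.8167) = +0.709495 -0.398461 = +0.311034
D = (+0.795790-0.605573i)·(+0.311034)·(-0.539118-0.842231i) = -0.292078-0.106922i

Re=-0.2921 Im=-0.1069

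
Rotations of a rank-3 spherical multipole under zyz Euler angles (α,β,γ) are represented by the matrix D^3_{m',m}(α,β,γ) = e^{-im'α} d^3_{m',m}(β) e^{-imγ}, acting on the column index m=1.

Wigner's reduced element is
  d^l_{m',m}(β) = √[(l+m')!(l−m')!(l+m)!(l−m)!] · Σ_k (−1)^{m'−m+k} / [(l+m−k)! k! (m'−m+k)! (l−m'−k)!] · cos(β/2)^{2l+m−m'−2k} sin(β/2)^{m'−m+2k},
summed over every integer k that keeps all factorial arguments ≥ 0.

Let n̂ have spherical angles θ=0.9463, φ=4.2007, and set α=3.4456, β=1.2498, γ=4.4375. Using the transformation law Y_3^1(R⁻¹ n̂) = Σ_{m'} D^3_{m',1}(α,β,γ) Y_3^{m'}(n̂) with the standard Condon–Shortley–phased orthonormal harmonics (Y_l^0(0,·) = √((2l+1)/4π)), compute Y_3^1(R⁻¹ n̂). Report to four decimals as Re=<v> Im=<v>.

Need the full column D^3_{m',1} for m'=−3..3 at α=3.4456, β=1.2498, γ=4.4375.
cos(β/2)=0.811022, sin(β/2)=0.585016
d^3_{-3,1}: single k=4 term ⇒ +0.298388;  D = +0.276671-0.111754i
d^3_{-2,1}: k∈[3..4] ⇒ +0.675509 -0.175740 = +0.499768;  D = -0.386114+0.317308i
d^3_{-1,1}: k∈[2..4] ⇒ +0.888417 -0.616349 +0.040087 = +0.312156;  D = +0.170780-0.261295i
d^3_{0,1}: k∈[1..3] ⇒ +0.711084 -1.109974 +0.192514 = -0.206376;  D = +0.056019-0.198628i
d^3_{1,1}: k∈[0..2] ⇒ +0.284574 -1.184556 +0.462261 = -0.437721;  D = +0.012744+0.437535i
d^3_{2,1}: k∈[0..1] ⇒ -0.649128 +0.675509 = +0.026381;  D = +0.008627+0.024931i
d^3_{3,1}: single k=0 term ⇒ +0.573471;  D = -0.341154-0.460958i
Y_3^{m'}(θ=0.9463,φ=4.2007) and Σ D·Y over m':
  (+0.2767-0.1118i)·(+0.2226-0.0080i)  (-0.3861+0.3173i)·(-0.2047-0.3358i)  (+0.1708-0.2613i)·(-0.0911+0.1621i)  (+0.0560-0.1986i)·(-0.2816+0.0000i)  (+0.0127+0.4375i)·(+0.0911+0.1621i)  (+0.0086+0.0249i)·(-0.2047+0.3358i)  (-0.3412-0.4610i)·(-0.2226-0.0080i)
Y_3^1(R⁻¹ n̂) = +0.249688+0.290085i

Re=0.2497 Im=0.2901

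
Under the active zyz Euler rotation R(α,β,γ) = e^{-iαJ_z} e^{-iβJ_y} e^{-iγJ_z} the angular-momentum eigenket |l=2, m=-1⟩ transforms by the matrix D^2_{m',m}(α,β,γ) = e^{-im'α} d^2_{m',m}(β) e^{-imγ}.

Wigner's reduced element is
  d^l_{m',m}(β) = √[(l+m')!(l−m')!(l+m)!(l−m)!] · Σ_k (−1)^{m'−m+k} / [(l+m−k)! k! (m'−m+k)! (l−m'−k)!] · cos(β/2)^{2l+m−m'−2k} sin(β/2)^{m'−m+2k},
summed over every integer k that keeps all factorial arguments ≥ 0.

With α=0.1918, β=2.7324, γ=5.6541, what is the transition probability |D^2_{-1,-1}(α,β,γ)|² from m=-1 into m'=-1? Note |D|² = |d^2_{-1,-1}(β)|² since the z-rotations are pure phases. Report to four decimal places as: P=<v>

First d^2_{-1,-1}(β=2.7324), then the phase factors e^{-i(-1)α} and e^{-i(-1)γ}:
With c≡cos(β/2)=0.203172 and s≡sin(β/2)=0.979143, N=[1·6·1·6]^{1/2}=6.000000
Admissible k: 0..1 (factorial args all ≥0)
  k=0: (−1)^0·6.0000/(6)·0.2032^4·0.9791^0 = +0.001704
  k=1: (−1)^1·6.0000/(2)·0.2032^2·0.9791^2 = -0.118725
d^2_{-1,-1}(2.7324) = +0.001704 -0.118725 = -0.117021
|D^2_{-1,-1}|² = |d^2_{-1,-1}(β)|² = (-0.117021)² = 0.013694 (the z-rotation phases have unit modulus)

P=0.0137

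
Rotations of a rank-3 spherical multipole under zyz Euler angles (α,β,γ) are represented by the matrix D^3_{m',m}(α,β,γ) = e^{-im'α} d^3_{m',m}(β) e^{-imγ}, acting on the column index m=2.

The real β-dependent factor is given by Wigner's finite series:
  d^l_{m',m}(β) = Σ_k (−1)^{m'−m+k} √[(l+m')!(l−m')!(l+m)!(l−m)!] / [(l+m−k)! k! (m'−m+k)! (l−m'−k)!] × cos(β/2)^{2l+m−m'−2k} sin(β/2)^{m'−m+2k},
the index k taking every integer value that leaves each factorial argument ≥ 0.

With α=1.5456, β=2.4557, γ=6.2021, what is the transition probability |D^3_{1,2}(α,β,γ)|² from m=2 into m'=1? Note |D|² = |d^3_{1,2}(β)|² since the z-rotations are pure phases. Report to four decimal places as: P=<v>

First d^3_{1,2}(β=2.4557), then the phase factors e^{-i(1)α} and e^{-i(2)γ}:
With c≡cos(β/2)=0.336263 and s≡sin(β/2)=0.941768, N=[24·2·120·1]^{1/2}=75.894664
The bounds max(0,m−m')=1 and min(l+m,l−m')=2 give 2 terms
  k=1: (−1)^0·75.8947/(24)·0.3363^5·0.9418^1 = +0.012804
  k=2: (−1)^1·75.8947/(12)·0.3363^3·0.9418^3 = -0.200863
d^3_{1,2}(2.4557) = +0.012804 -0.200863 = -0.188059
|D^3_{1,2}|² = |d^3_{1,2}(β)|² = (-0.188059)² = 0.035366 (the z-rotation phases have unit modulus)

P=0.0354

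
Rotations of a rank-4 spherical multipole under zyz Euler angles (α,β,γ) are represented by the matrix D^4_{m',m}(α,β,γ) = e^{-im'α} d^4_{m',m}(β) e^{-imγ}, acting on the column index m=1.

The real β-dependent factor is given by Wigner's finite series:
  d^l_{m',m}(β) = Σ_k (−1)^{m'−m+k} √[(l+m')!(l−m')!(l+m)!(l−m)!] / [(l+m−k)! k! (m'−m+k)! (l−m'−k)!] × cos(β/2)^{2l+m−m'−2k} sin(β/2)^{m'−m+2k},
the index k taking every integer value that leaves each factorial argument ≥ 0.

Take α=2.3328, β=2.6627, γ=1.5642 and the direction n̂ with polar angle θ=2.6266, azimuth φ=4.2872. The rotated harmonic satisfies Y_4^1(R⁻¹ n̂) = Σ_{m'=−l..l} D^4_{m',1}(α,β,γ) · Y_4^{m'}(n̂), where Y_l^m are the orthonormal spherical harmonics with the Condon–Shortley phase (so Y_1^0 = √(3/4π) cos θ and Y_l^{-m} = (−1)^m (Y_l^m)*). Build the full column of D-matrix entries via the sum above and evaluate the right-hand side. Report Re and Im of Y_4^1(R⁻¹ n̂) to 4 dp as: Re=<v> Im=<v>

Need the full column D^4_{m',1} for m'=−4..4 at α=2.3328, β=2.6627, γ=1.5642.
cos(β/2)=0.237165, sin(β/2)=0.971469
d^4_{-4,1}: single k=5 term ⇒ +0.086375;  D = +0.007504+0.086049i
d^4_{-3,1}: k∈[4..5] ⇒ +0.037277 -0.375271 = -0.337995;  D = -0.223328+0.253702i
d^4_{-2,1}: k∈[3..5] ⇒ +0.009729 -0.244851 +0.821657 = +0.586534;  D = -0.586060+0.023568i
d^4_{-1,1}: k∈[2..5] ⇒ +0.001679 -0.084535 +0.709196 -0.793292 = -0.166952;  D = -0.120019-0.116053i
d^4_{0,1}: k∈[1..4] ⇒ +0.000183 -0.018459 +0.309715 -0.866102 = -0.574663;  D = -0.003791+0.574650i
d^4_{1,1}: k∈[0..3] ⇒ +0.000010 -0.002519 +0.084535 -0.472798 = -0.390771;  D = +0.284479-0.267907i
d^4_{2,1}: k∈[0..2] ⇒ -0.000174 +0.014593 -0.163234 = -0.148815;  D = -0.148603-0.007941i
d^4_{3,1}: k∈[0..1] ⇒ +0.001333 -0.037277 = -0.035944;  D = +0.023392+0.027291i
d^4_{4,1}: single k=0 term ⇒ -0.005148;  D = +0.000515-0.005122i
Y_4^{m'}(θ=2.6266,φ=4.2872) and Σ D·Y over m':
  (+0.0075+0.0860i)·(-0.0034+0.0258i)  (-0.2233+0.2537i)·(-0.1245+0.0379i)  (-0.5861+0.0236i)·(-0.2303-0.2624i)  (-0.1200-0.1161i)·(+0.1926-0.4252i)  (-0.0038+0.5747i)·(+0.0377+0.0000i)  (+0.2845-0.2679i)·(-0.1926-0.4252i)  (-0.1486-0.0079i)·(-0.2303+0.2624i)  (+0.0234+0.0273i)·(+0.1245+0.0379i)  (+0.0005-0.0051i)·(-0.0034-0.0258i)
Y_4^1(R⁻¹ n̂) = -0.046142+0.056279i

Re=-0.0461 Im=0.0563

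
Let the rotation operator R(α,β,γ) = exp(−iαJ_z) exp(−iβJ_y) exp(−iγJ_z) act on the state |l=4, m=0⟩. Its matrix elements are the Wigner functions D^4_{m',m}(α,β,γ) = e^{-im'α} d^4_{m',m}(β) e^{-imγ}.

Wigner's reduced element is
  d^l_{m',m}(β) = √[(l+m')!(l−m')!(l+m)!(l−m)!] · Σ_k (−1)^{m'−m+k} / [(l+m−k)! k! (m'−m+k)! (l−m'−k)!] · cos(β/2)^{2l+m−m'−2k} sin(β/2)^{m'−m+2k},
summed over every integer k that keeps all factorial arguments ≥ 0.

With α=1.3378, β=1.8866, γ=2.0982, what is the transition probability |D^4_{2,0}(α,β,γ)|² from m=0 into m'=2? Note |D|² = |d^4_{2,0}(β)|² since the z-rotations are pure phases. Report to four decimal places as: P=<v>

First d^4_{2,0}(β=1.8866), then the phase factors e^{-i(2)α} and e^{-i(0)γ}:
Half-angle: c=0.587120, s=0.809500. N=√(720·2·24·24)=910.735966
k: max(0,(0)−(2))=0 … min(4+(0),4−(2))=2
  k=0: (−1)^2·910.7360/(96)·0.5871^6·0.8095^2 = +0.254634
  k=1: (−1)^3·910.7360/(36)·0.5871^4·0.8095^4 = -1.290817
  k=2: (−1)^4·910.7360/(96)·0.5871^2·0.8095^6 = +0.920187
d^4_{2,0}(1.8866) = +0.254634 -1.290817 +0.920187 = -0.115996
|D^4_{2,0}|² = |d^4_{2,0}(β)|² = (-0.115996)² = 0.013455 (the z-rotation phases have unit modulus)

P=0.0135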